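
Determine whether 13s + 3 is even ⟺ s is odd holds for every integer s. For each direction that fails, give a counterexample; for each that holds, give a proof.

Converse. Suppose s is odd; write s = 2j + 1. Then 13s + 3 = 13·(2j + 1) + 3 = 2·13j + 16, which is even.

Forward direction. Suppose 13s + 3 is even. Since 13 is odd, 13s and s have the same parity, so 13s + 3 ≡ s + 3 (mod 2). As 3 is odd, 13s + 3 is even exactly when s is odd. Thus s is odd.

The biconditional holds.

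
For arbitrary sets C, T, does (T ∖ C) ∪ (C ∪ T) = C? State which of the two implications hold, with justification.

(⊆) This inclusion fails. Take C = ∅, T = {1}; then 1 ∈ (T ∖ C) ∪ (C ∪ T) but 1 ∉ C.

(⊇) Let x ∈ C. Then either x ∈ C and x ∉ T; or x ∈ C ∩ T. In each case x ∈ (T ∖ C) ∪ (C ∪ T), so C ⊆ (T ∖ C) ∪ (C ∪ T).

Only the reverse inclusion holds.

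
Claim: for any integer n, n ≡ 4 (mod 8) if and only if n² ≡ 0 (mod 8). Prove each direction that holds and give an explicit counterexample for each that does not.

Only the forward direction holds.

(⟸) This fails: take n = 0. Then 0² = 0 ≡ 0 (mod 8), yet 0 ≡ 0 (mod 8), not 4.

(⟹) Suppose n ≡ 4 (mod 8). Write n = 8j + 4. Then (8j + 4)² = 64j² + 64j + 16 = 8(8j² + 8j + 2) + 0, so n² ≡ 0 (mod 8).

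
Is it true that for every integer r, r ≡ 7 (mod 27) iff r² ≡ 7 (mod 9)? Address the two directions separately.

Both directions fail.

(⇒) This fails: take r = 7. Then 7 ≡ 7 (mod 27), but 7² = 49 ≡ 4 (mod 9), not 7.

(⇐) This fails: take r = 4. Then 4² = 16 ≡ 7 (mod 9), yet 4 ≡ 4 (mod 27), not 7.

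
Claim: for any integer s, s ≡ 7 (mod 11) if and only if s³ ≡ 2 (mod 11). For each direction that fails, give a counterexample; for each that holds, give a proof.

[⇐] For the converse, argue contrapositively. If s ≢ 7 (mod 11), then s is congruent to one of 0, 1, 2, 3, 4, 5, 6, 8, 9, 10 modulo 11, and these give s³ ≡ 0, 1, 8, 5, 9, 4, 7, 6, 3, 10 respectively — never 2.

[⇒] Suppose s ≡ 7 (mod 11). Write s = 11j + 7. Then (11j + 7)³ = 1331j³ + 2541j² + 1617j + 343 = 11(121j³ + 231j² + 147j + 31) + 2, so s³ ≡ 2 (mod 11).

Both directions hold; the statement is true.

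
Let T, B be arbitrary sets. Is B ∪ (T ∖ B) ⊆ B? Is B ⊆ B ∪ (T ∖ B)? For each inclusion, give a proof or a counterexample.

The sets are not equal: only the reverse inclusion holds.

(⊆) This inclusion fails. Take T = {1}, B = ∅; then 1 ∈ B ∪ (T ∖ B) but 1 ∉ B.

(⊇) Let x ∈ B. Then either x ∈ B and x ∉ T; or x ∈ T ∩ B. In each case x ∈ B ∪ (T ∖ B), so B ⊆ B ∪ (T ∖ B).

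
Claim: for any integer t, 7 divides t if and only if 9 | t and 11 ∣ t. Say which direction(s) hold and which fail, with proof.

Both directions fail.

(⇒) This fails: take t = 7. Certainly 7 ∣ 7, but 9 ∤ 7.

(⇐) This fails: take t = 99. Both 9 ∣ 99 and 11 ∣ 99, yet 99 is not a multiple of 7 (since 99 = 14·7 + 1), so 7 ∤ 99.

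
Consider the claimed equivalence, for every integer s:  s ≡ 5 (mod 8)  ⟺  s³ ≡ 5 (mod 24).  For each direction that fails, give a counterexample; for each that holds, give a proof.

(⇐) The residues r modulo 24 with r³ ≡ 5 (mod 24) are exactly {5}, and each is ≡ 5 (mod 8).

(⇒) This fails: take s = 13. Then 13 ≡ 5 (mod 8), but 13³ = 2197 ≡ 13 (mod 24), not 5.

Only the reverse direction holds.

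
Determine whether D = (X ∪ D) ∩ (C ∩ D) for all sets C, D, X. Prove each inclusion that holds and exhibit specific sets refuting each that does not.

(⊆) fails; (⊇) holds.

(⊆) This inclusion fails. Take C = ∅, D = {1}, X = ∅; then 1 ∈ D but 1 ∉ (X ∪ D) ∩ (C ∩ D).

(⊇) Let x ∈ (X ∪ D) ∩ (C ∩ D). Then either x ∈ C ∩ D and x ∉ X; or x ∈ C ∩ D ∩ X. In each case x ∈ D, so (X ∪ D) ∩ (C ∩ D) ⊆ D.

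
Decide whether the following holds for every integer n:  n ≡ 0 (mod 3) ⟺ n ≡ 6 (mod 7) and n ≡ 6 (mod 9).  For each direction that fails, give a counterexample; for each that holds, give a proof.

Only the converse holds.

Converse. If n ≡ 6 (mod 7) and n ≡ 6 (mod 9), then by the Chinese remainder theorem n ≡ 6 (mod 63). Since 6 ≡ 0 (mod 3) and 3 ∣ 63, we get n ≡ 0 (mod 3).

Forward direction. This fails: n = 0 gives 0 ≡ 0 (mod 3) but 0 ≡ 0 (mod 7), so the conjunction on the right does not hold.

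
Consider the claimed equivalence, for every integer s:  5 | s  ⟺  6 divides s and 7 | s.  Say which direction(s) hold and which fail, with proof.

[⇒] This fails: take s = 5. Certainly 5 ∣ 5, but 6 ∤ 5.

[⇐] This fails: take s = 42. Both 6 ∣ 42 and 7 ∣ 42, yet 42 is not a multiple of 5 (since 42 = 8·5 + 2), so 5 ∤ 42.

Neither direction holds.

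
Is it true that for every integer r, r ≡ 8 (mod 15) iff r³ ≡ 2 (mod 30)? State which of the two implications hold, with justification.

(⇒) fails; (⇐) holds.

(⟹) This fails: take r = 23. Then 23 ≡ 8 (mod 15), but 23³ = 12167 ≡ 17 (mod 30), not 2.

(⟸) Conversely, the residues r modulo 30 with r³ ≡ 2 (mod 30) are exactly {8}, and each is ≡ 8 (mod 15).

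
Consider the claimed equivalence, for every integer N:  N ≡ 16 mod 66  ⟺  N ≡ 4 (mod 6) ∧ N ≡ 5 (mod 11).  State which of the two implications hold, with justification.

(⟹) Suppose N ≡ 16 (mod 66); write N = 66j + 16. Since 6 ∣ 66, reducing mod 6 gives N ≡ 16 ≡ 4 (mod 6); since 11 ∣ 66, reducing mod 11 gives N ≡ 16 ≡ 5 (mod 11).

(⟸) Conversely, if N ≡ 4 (mod 6) and N ≡ 5 (mod 11), then by the Chinese remainder theorem N ≡ 16 (mod 66). This is exactly N ≡ 16 (mod 66).

Both directions hold.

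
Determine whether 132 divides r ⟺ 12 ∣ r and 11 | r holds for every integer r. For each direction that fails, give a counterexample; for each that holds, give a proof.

Both directions hold; the statement is true.

(⇒) If 132 ∣ r, write r = 132q. Since 132 = 11·12, r = 12·(11q), so 12 ∣ r; and since 132 = 12·11, r = 11·(12q), so 11 ∣ r.

(⇐) Suppose 12 ∣ r and 11 ∣ r. Any common multiple of 12 and 11 is a multiple of their lcm; here gcd(12, 11) = 1, so lcm(12, 11) = 12·11 = 132, so 132 ∣ r.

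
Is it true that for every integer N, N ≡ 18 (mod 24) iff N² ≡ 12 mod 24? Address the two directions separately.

The forward direction holds; the converse fails.

(→) Suppose N ≡ 18 (mod 24). Write N = 24j + 18. Then (24j + 18)² = 576j² + 864j + 324 = 24(24j² + 36j + 13) + 12, so N² ≡ 12 (mod 24).

(←) This fails: take N = 6. Then 6² = 36 ≡ 12 (mod 24), yet 6 ≡ 6 (mod 24), not 18.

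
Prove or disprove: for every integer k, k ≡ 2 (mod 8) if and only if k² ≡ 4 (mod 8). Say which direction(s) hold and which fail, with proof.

Only the forward direction holds.

[⇒] Suppose k ≡ 2 (mod 8). Write k = 8j + 2. Then (8j + 2)² = 64j² + 32j + 4 = 8(8j² + 4j) + 4, so k² ≡ 4 (mod 8).

[⇐] This fails: take k = 6. Then 6² = 36 ≡ 4 (mod 8), yet 6 ≡ 6 (mod 8), not 2.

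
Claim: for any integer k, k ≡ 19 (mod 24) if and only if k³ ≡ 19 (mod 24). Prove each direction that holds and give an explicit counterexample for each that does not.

Both directions hold; the statement is true.

(⇒) Suppose k ≡ 19 (mod 24). Write k = 24j + 19. Then (24j + 19)³ = 13824j³ + 32832j² + 25992j + 6859 = 24(576j³ + 1368j² + 1083j + 285) + 19, so k³ ≡ 19 (mod 24).

(⇐) Conversely, suppose k³ ≡ 19 (mod 24). The only residue r in {0, …, 23} with r³ ≡ 19 (mod 24) is r = 19, so k ≡ 19 (mod 24).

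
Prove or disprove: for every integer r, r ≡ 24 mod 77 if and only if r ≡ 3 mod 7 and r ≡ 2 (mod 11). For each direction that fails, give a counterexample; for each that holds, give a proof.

Equivalent; both directions hold.

(⇒) Suppose r ≡ 24 (mod 77); write r = 77j + 24. Since 7 ∣ 77, reducing mod 7 gives r ≡ 24 ≡ 3 (mod 7); since 11 ∣ 77, reducing mod 11 gives r ≡ 24 ≡ 2 (mod 11).

(⇐) Conversely, if r ≡ 3 (mod 7) and r ≡ 2 (mod 11), then by the Chinese remainder theorem r ≡ 24 (mod 77). This is exactly r ≡ 24 (mod 77).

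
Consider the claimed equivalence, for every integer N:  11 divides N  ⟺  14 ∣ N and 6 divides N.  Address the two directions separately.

Both directions fail.

Forward direction. This fails: take N = 11. Certainly 11 ∣ 11, but 14 ∤ 11.

Converse. This fails: take N = 42. Both 14 ∣ 42 and 6 ∣ 42, yet 42 is not a multiple of 11 (since 42 = 3·11 + 9), so 11 ∤ 42.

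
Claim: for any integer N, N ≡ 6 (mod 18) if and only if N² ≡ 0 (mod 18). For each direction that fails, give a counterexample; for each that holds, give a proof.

Not equivalent: only (⇒) holds.

(⇒) Suppose N ≡ 6 (mod 18). Write N = 18j + 6. Then (18j + 6)² = 324j² + 216j + 36 = 18(18j² + 12j + 2) + 0, so N² ≡ 0 (mod 18).

(⇐) This fails: take N = 0. Then 0² = 0 ≡ 0 (mod 18), yet 0 ≡ 0 (mod 18), not 6.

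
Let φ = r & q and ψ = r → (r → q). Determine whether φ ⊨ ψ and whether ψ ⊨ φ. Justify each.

(⇒) Assume the antecedent. If q is true, r → (r → q) reduces to true regardless of the other variables. If q is false, the antecedent cannot hold. Either way r → (r → q) holds.

(⇐) This fails. Under q = F, r = F, the left side is false but the right side is true.

Only the forward direction holds.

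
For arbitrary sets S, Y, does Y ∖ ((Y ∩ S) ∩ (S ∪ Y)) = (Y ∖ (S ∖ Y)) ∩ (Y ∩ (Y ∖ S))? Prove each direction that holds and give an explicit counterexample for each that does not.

The two sets are equal.

(⟸) Let x ∈ (Y ∖ (S ∖ Y)) ∩ (Y ∩ (Y ∖ S)). Then x ∈ Y and x ∉ S, from which x ∈ Y ∖ ((Y ∩ S) ∩ (S ∪ Y)).

(⟹) Let x ∈ Y ∖ ((Y ∩ S) ∩ (S ∪ Y)). Then x ∈ Y and x ∉ S, from which x ∈ (Y ∖ (S ∖ Y)) ∩ (Y ∩ (Y ∖ S)).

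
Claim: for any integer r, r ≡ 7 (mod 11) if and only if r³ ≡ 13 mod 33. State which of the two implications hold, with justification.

(→) This fails: take r = 18. Then 18 ≡ 7 (mod 11), but 18³ = 5832 ≡ 24 (mod 33), not 13.

(←) Conversely, the residues r modulo 33 with r³ ≡ 13 (mod 33) are exactly {7}, and each is ≡ 7 (mod 11).

(⇒) fails; (⇐) holds.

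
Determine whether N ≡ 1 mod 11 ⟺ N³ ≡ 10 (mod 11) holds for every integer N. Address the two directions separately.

Both directions fail.

(⇒) This fails: take N = 1. Then 1 ≡ 1 (mod 11), but 1³ = 1 ≡ 1 (mod 11), not 10.

(⇐) This fails: take N = 10. Then 10³ = 1000 ≡ 10 (mod 11), yet 10 ≡ 10 (mod 11), not 1.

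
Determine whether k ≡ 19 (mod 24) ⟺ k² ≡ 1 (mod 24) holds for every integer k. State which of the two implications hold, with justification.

(⇒) holds; (⇐) fails.

(⇒) Suppose k ≡ 19 (mod 24). Write k = 24j + 19. Then (24j + 19)² = 576j² + 912j + 361 = 24(24j² + 38j + 15) + 1, so k² ≡ 1 (mod 24).

(⇐) This fails: take k = 1. Then 1² = 1 ≡ 1 (mod 24), yet 1 ≡ 1 (mod 24), not 19.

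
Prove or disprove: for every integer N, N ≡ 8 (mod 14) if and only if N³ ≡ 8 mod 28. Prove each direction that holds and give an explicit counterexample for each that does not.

Not equivalent: only (⇒) holds.

(⇒) Suppose N ≡ 8 (mod 14). Working modulo 28, N ∈ {8, 22}; for each such r, r³ ≡ 8 (mod 28).

(⇐) This fails: take N = 2. Then 2³ = 8 ≡ 8 (mod 28), yet 2 ≡ 2 (mod 14), not 8.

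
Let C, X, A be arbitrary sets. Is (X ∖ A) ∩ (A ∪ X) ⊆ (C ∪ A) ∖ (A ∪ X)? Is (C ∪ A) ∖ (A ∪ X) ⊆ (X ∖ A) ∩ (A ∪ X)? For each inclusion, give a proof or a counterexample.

(⊆) This inclusion fails. Take C = ∅, X = {1}, A = ∅; then 1 ∈ (X ∖ A) ∩ (A ∪ X) but 1 ∉ (C ∪ A) ∖ (A ∪ X).

(⊇) This inclusion fails. Take C = {1}, X = ∅, A = ∅; then 1 ∈ (C ∪ A) ∖ (A ∪ X) but 1 ∉ (X ∖ A) ∩ (A ∪ X).

(⊆) fails and (⊇) fails.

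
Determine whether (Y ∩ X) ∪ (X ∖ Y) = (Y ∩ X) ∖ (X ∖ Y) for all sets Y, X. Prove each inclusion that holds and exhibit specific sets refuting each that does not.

(⟹) This inclusion fails. Take Y = ∅, X = {1}; then 1 ∈ (Y ∩ X) ∪ (X ∖ Y) but 1 ∉ (Y ∩ X) ∖ (X ∖ Y).

(⟸) Let x ∈ (Y ∩ X) ∖ (X ∖ Y). Then x ∈ Y ∩ X, from which x ∈ (Y ∩ X) ∪ (X ∖ Y).

(⊆) fails; (⊇) holds.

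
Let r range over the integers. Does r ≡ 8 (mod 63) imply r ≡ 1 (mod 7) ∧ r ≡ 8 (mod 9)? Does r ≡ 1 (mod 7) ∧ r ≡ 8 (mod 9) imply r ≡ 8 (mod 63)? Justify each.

Equivalent; both directions hold.

(→) Suppose r ≡ 8 (mod 63); write r = 63j + 8. Since 7 ∣ 63, reducing mod 7 gives r ≡ 8 ≡ 1 (mod 7); since 9 ∣ 63, reducing mod 9 gives r ≡ 8 (mod 9).

(←) Conversely, if r ≡ 1 (mod 7) and r ≡ 8 (mod 9), then by the Chinese remainder theorem r ≡ 8 (mod 63). This is exactly r ≡ 8 (mod 63).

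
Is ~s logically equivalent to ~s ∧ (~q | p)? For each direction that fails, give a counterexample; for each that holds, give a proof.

The forward direction fails; the converse holds.

(⇒) This fails. Under s = F, p = F, q = T, the left side is true but the right side is false.

(⇐) Assume the antecedent. If s is true, the antecedent cannot hold. If s is false, ~s reduces to true regardless of the other variables. Either way ~s holds.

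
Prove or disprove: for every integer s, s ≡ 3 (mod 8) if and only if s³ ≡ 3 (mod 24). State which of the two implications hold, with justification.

[⇒] This fails: take s = 11. Then 11 ≡ 3 (mod 8), but 11³ = 1331 ≡ 11 (mod 24), not 3.

[⇐] Conversely, the residues r modulo 24 with r³ ≡ 3 (mod 24) are exactly {3}, and each is ≡ 3 (mod 8).

The forward direction fails; the converse holds.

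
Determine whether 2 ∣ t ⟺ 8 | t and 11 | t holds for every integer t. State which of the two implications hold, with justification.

[⇒] This fails: take t = 2. Certainly 2 ∣ 2, but 8 ∤ 2.

[⇐] Suppose 8 ∣ t and 11 ∣ t. Any common multiple of 8 and 11 is a multiple of their lcm; here gcd(8, 11) = 1, so lcm(8, 11) = 8·11 = 88, so 88 ∣ t. Since 2 ∣ 88, it follows that 2 ∣ t.

Only the reverse direction holds.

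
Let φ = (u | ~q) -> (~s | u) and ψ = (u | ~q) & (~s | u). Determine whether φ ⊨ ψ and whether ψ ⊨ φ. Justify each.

(⇒) fails; (⇐) holds.

[⇒] This fails. Under q = T, s = F, u = F, the left side is true but the right side is false.

[⇐] Assume the antecedent. If s is true, the antecedent forces (q = F, s = T, u = T) or (q = T, s = T, u = T), and (u | ~q) -> (~s | u) holds there. If s is false, (u | ~q) -> (~s | u) reduces to true regardless of the other variables. Either way (u | ~q) -> (~s | u) holds.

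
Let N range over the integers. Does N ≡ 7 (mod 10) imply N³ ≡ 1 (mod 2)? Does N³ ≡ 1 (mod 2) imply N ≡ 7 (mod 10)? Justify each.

Not equivalent: only (⇒) holds.

Converse. This fails: take N = 1. Then 1³ = 1 ≡ 1 (mod 2), yet 1 ≡ 1 (mod 10), not 7.

Forward direction. Suppose N ≡ 7 (mod 10). Then N³ ≡ 7³ = 343 (mod 10), and since 2 ∣ 10, also N³ ≡ 1 (mod 2).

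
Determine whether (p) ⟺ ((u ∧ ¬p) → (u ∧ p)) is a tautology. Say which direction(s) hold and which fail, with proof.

Converse. This fails. Under p = F, u = F, the left side is false but the right side is true.

Forward direction. Assume the antecedent. If p is true, (u ∧ ¬p) → (u ∧ p) reduces to true regardless of the other variables. If p is false, the antecedent cannot hold. Either way (u ∧ ¬p) → (u ∧ p) holds.

(⇒) holds; (⇐) fails.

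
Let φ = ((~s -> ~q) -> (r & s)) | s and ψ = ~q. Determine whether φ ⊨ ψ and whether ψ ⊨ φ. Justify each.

(→) This fails. Under r = F, q = T, s = F, the left side is true but the right side is false.

(←) This fails. Under r = F, q = F, s = F, the left side is false but the right side is true.

Neither implication holds.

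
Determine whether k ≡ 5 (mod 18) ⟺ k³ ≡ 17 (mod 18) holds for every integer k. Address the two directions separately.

Not equivalent: only (⇒) holds.

[⇒] Suppose k ≡ 5 (mod 18). Write k = 18j + 5. Then (18j + 5)³ = 5832j³ + 4860j² + 1350j + 125 = 18(324j³ + 270j² + 75j + 6) + 17, so k³ ≡ 17 (mod 18).

[⇐] This fails: take k = 11. Then 11³ = 1331 ≡ 17 (mod 18), yet 11 ≡ 11 (mod 18), not 5.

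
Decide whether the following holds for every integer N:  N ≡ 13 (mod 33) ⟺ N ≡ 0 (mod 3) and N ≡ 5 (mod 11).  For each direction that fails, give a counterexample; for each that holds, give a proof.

Neither implication holds.

[⇒] This fails: N = 13 gives 13 ≡ 13 (mod 33) but 13 ≡ 1 (mod 3), so the conjunction on the right does not hold.

[⇐] This fails: N = 27 satisfies both congruences on the right (27 ≡ 0 mod 3 and 27 ≡ 5 mod 11) yet 27 ≡ 27 (mod 33), not 13.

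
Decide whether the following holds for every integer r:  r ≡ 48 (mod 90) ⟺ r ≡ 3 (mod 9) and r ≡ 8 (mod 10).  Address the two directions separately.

Both implications hold.

[⇐] If r ≡ 3 (mod 9) and r ≡ 8 (mod 10), then by the Chinese remainder theorem r ≡ 48 (mod 90). This is exactly r ≡ 48 (mod 90).

[⇒] Suppose r ≡ 48 (mod 90); write r = 90j + 48. Since 9 ∣ 90, reducing mod 9 gives r ≡ 48 ≡ 3 (mod 9); since 10 ∣ 90, reducing mod 10 gives r ≡ 48 ≡ 8 (mod 10).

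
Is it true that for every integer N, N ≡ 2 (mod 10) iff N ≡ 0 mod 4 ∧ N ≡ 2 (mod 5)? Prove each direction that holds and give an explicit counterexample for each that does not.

[⇒] This fails: N = 2 gives 2 ≡ 2 (mod 10) but 2 ≡ 2 (mod 4), so the conjunction on the right does not hold.

[⇐] Conversely, if N ≡ 0 (mod 4) and N ≡ 2 (mod 5), then by the Chinese remainder theorem N ≡ 12 (mod 20). Since 12 ≡ 2 (mod 10) and 10 ∣ 20, we get N ≡ 2 (mod 10).

The forward direction fails; the converse holds.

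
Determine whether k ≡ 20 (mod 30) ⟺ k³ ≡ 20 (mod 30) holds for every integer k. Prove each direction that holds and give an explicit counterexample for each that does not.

Both implications hold.

(→) Suppose k ≡ 20 (mod 30). Write k = 30j + 20. Then (30j + 20)³ = 27000j³ + 54000j² + 36000j + 8000 = 30(900j³ + 1800j² + 1200j + 266) + 20, so k³ ≡ 20 (mod 30).

(←) Conversely, suppose k³ ≡ 20 (mod 30). The only residue r in {0, …, 29} with r³ ≡ 20 (mod 30) is r = 20, so k ≡ 20 (mod 30).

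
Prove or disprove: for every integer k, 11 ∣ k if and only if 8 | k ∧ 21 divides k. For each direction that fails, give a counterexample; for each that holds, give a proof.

(→) This fails: take k = 11. Certainly 11 ∣ 11, but 8 ∤ 11.

(←) This fails: take k = 168. Both 8 ∣ 168 and 21 ∣ 168, yet 168 is not a multiple of 11 (since 168 = 15·11 + 3), so 11 ∤ 168.

Neither direction holds.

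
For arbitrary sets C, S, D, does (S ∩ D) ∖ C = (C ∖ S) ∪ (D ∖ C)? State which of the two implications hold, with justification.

Only the forward inclusion holds.

Forward inclusion. Let x ∈ (S ∩ D) ∖ C. Then x ∈ S ∩ D and x ∉ C, from which x ∈ (C ∖ S) ∪ (D ∖ C).

Reverse inclusion. This inclusion fails. Take C = {1}, S = ∅, D = ∅; then 1 ∈ (C ∖ S) ∪ (D ∖ C) but 1 ∉ (S ∩ D) ∖ C.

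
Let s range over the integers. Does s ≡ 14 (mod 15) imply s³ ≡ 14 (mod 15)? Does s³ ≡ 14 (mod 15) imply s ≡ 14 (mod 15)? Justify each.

Equivalent; both directions hold.

[⇐] Suppose s³ ≡ 14 (mod 15). The only residue r in {0, …, 14} with r³ ≡ 14 (mod 15) is r = 14, so s ≡ 14 (mod 15).

[⇒] Suppose s ≡ 14 (mod 15). Write s = 15j + 14. Then (15j + 14)³ = 3375j³ + 9450j² + 8820j + 2744 = 15(225j³ + 630j² + 588j + 182) + 14, so s³ ≡ 14 (mod 15).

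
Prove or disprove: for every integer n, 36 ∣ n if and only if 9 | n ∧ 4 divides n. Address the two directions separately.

Both directions hold; the statement is true.

[⇒] If 36 ∣ n, write n = 36q. Since 36 = 4·9, n = 9·(4q), so 9 ∣ n; and since 36 = 9·4, n = 4·(9q), so 4 ∣ n.

[⇐] Suppose 9 ∣ n and 4 ∣ n. Any common multiple of 9 and 4 is a multiple of their lcm; here gcd(9, 4) = 1, so lcm(9, 4) = 9·4 = 36, so 36 ∣ n.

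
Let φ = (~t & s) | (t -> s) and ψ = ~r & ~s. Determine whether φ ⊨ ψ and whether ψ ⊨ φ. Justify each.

Neither implication holds.

(⟹) This fails. Under r = T, t = F, s = F, the left side is true but the right side is false.

(⟸) This fails. Under r = F, t = T, s = F, the left side is false but the right side is true.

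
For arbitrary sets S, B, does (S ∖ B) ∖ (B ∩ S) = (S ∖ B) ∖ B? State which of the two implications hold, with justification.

Forward inclusion. Let x ∈ (S ∖ B) ∖ (B ∩ S). Then x ∈ S and x ∉ B, from which x ∈ (S ∖ B) ∖ B.

Reverse inclusion. Let x ∈ (S ∖ B) ∖ B. Then x ∈ S and x ∉ B, from which x ∈ (S ∖ B) ∖ (B ∩ S).

Both inclusions hold.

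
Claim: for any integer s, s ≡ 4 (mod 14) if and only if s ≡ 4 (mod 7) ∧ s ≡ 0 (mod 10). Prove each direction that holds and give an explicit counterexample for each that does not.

(⟹) This fails: s = 32 gives 32 ≡ 4 (mod 14) but 32 ≡ 2 (mod 10), so the conjunction on the right does not hold.

(⟸) Conversely, if s ≡ 4 (mod 7) and s ≡ 0 (mod 10), then by the Chinese remainder theorem s ≡ 60 (mod 70). Since 60 ≡ 4 (mod 14) and 14 ∣ 70, we get s ≡ 4 (mod 14).

(⇒) fails; (⇐) holds.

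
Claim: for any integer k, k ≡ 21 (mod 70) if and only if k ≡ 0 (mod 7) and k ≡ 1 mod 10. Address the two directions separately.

(→) Suppose k ≡ 21 (mod 70); write k = 70j + 21. Since 7 ∣ 70, reducing mod 7 gives k ≡ 21 ≡ 0 (mod 7); since 10 ∣ 70, reducing mod 10 gives k ≡ 21 ≡ 1 (mod 10).

(←) Conversely, if k ≡ 0 (mod 7) and k ≡ 1 (mod 10), then by the Chinese remainder theorem k ≡ 21 (mod 70). This is exactly k ≡ 21 (mod 70).

Equivalent; both directions hold.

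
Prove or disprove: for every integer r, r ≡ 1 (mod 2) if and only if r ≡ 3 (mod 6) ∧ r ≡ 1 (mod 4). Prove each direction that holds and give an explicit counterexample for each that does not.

Forward direction. This fails: r = 1 gives 1 ≡ 1 (mod 2) but 1 ≡ 1 (mod 6), so the conjunction on the right does not hold.

Converse. If r ≡ 3 (mod 6) and r ≡ 1 (mod 4), then by the Chinese remainder theorem r ≡ 9 (mod 12). Since 9 ≡ 1 (mod 2) and 2 ∣ 12, we get r ≡ 1 (mod 2).

Not equivalent: only (⇐) holds.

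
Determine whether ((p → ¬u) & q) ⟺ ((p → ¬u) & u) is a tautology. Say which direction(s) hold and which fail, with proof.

Neither implication holds.

[⇒] This fails. Under q = T, p = F, u = F, the left side is true but the right side is false.

[⇐] This fails. Under q = F, p = F, u = T, the left side is false but the right side is true.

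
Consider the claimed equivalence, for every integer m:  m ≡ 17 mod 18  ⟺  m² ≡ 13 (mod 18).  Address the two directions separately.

Forward direction. This fails: take m = 17. Then 17 ≡ 17 (mod 18), but 17² = 289 ≡ 1 (mod 18), not 13.

Converse. This fails: take m = 7. Then 7² = 49 ≡ 13 (mod 18), yet 7 ≡ 7 (mod 18), not 17.

(⇒) fails and (⇐) fails.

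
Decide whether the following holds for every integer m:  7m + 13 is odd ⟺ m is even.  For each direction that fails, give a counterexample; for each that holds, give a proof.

The biconditional holds.

[⇒] Suppose 7m + 13 is odd. Since 7 is odd, 7m and m have the same parity, so 7m + 13 ≡ m + 13 (mod 2). As 13 is odd, 7m + 13 is odd exactly when m is even. Thus m is even.

[⇐] Conversely, suppose m is even; write m = 2j. Then 7m + 13 = 7·(2j) + 13 = 2·7j + 13, which is odd.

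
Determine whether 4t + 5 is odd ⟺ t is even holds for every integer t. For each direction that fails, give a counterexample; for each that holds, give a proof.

[⇒] This fails: take t = 5. Then 4t + 5 = 25, which is odd, yet t = 5 is odd, not even.

[⇐] Suppose t is even. Since 4 is even, 4t is even for every t, so 4t + 5 has the same parity as 5, which is odd. Hence 4t + 5 is odd.

Only the converse holds.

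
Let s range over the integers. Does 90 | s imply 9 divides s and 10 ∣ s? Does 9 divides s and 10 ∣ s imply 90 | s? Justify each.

Both directions hold.

(→) If 90 ∣ s, write s = 90q. Since 90 = 10·9, s = 9·(10q), so 9 ∣ s; and since 90 = 9·10, s = 10·(9q), so 10 ∣ s.

(←) Suppose 9 ∣ s and 10 ∣ s. Any common multiple of 9 and 10 is a multiple of their lcm; here gcd(9, 10) = 1, so lcm(9, 10) = 9·10 = 90, so 90 ∣ s.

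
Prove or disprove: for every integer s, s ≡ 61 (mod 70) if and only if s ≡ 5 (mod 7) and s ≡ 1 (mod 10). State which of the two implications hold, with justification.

Forward direction. Suppose s ≡ 61 (mod 70); write s = 70j + 61. Since 7 ∣ 70, reducing mod 7 gives s ≡ 61 ≡ 5 (mod 7); since 10 ∣ 70, reducing mod 10 gives s ≡ 61 ≡ 1 (mod 10).

Converse. If s ≡ 5 (mod 7) and s ≡ 1 (mod 10), then by the Chinese remainder theorem s ≡ 61 (mod 70). This is exactly s ≡ 61 (mod 70).

Both implications hold.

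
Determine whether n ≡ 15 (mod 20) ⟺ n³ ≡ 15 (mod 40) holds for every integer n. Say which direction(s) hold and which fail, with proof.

[⇒] This fails: take n = 35. Then 35 ≡ 15 (mod 20), but 35³ = 42875 ≡ 35 (mod 40), not 15.

[⇐] Conversely, the residues r modulo 40 with r³ ≡ 15 (mod 40) are exactly {15}, and each is ≡ 15 (mod 20).

(⇒) fails; (⇐) holds.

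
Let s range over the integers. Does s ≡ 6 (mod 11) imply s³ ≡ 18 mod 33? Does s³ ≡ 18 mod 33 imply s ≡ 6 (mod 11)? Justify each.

(⇒) fails; (⇐) holds.

(⟹) This fails: take s = 17. Then 17 ≡ 6 (mod 11), but 17³ = 4913 ≡ 29 (mod 33), not 18.

(⟸) Conversely, the residues r modulo 33 with r³ ≡ 18 (mod 33) are exactly {6}, and each is ≡ 6 (mod 11).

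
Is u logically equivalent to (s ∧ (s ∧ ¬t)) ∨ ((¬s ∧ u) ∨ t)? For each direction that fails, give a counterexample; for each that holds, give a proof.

The forward direction holds; the converse fails.

(⟹) Assume the antecedent. If t is true, the consequent reduces to true regardless of the other variables. If t is false, the antecedent forces (t = F, s = F, u = T) or (t = F, s = T, u = T), and the consequent holds there. Either way the consequent holds.

(⟸) This fails. Under t = T, s = F, u = F, the left side is false but the right side is true.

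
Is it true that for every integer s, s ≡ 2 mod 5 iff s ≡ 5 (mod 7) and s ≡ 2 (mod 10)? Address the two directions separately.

Not equivalent: only (⇐) holds.

(⟹) This fails: s = 32 gives 32 ≡ 2 (mod 5) but 32 ≡ 4 (mod 7), so the conjunction on the right does not hold.

(⟸) Conversely, if s ≡ 5 (mod 7) and s ≡ 2 (mod 10), then by the Chinese remainder theorem s ≡ 12 (mod 70). Since 12 ≡ 2 (mod 5) and 5 ∣ 70, we get s ≡ 2 (mod 5).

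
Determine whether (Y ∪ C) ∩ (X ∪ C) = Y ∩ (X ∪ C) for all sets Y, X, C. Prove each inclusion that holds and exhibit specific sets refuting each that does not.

(⊆) This inclusion fails. Take Y = ∅, X = ∅, C = {1}; then 1 ∈ (Y ∪ C) ∩ (X ∪ C) but 1 ∉ Y ∩ (X ∪ C).

(⊇) Let x ∈ Y ∩ (X ∪ C). Then either x ∈ Y ∩ X and x ∉ C; or x ∈ Y ∩ C and x ∉ X; or x ∈ Y ∩ X ∩ C. In each case x ∈ (Y ∪ C) ∩ (X ∪ C), so Y ∩ (X ∪ C) ⊆ (Y ∪ C) ∩ (X ∪ C).

(⊆) fails; (⊇) holds.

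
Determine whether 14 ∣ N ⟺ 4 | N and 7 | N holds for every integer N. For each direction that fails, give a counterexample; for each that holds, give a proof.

(⇐) Suppose 4 ∣ N and 7 ∣ N. Any common multiple of 4 and 7 is a multiple of their lcm; here gcd(4, 7) = 1, so lcm(4, 7) = 4·7 = 28, so 28 ∣ N. Since 14 ∣ 28, it follows that 14 ∣ N.

(⇒) This fails: take N = 14. Certainly 14 ∣ 14, but 4 ∤ 14.

Only the reverse direction holds.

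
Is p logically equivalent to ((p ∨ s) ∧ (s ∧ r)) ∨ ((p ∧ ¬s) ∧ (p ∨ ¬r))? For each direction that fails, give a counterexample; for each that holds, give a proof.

(⟹) This fails. Under p = T, s = T, r = F, the left side is true but the right side is false.

(⟸) This fails. Under p = F, s = T, r = T, the left side is false but the right side is true.

Neither direction holds.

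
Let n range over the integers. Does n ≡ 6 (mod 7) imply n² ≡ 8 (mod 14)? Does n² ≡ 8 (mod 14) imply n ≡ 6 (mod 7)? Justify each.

(⇒) fails and (⇐) fails.

[⇒] This fails: take n = 13. Then 13 ≡ 6 (mod 7), but 13² = 169 ≡ 1 (mod 14), not 8.

[⇐] This fails: take n = 8. Then 8² = 64 ≡ 8 (mod 14), yet 8 ≡ 1 (mod 7), not 6.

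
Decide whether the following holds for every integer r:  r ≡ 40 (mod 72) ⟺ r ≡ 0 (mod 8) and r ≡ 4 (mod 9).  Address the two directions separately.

Forward direction. Suppose r ≡ 40 (mod 72); write r = 72j + 40. Since 8 ∣ 72, reducing mod 8 gives r ≡ 40 ≡ 0 (mod 8); since 9 ∣ 72, reducing mod 9 gives r ≡ 40 ≡ 4 (mod 9).

Converse. If r ≡ 0 (mod 8) and r ≡ 4 (mod 9), then by the Chinese remainder theorem r ≡ 40 (mod 72). This is exactly r ≡ 40 (mod 72).

Equivalent; both directions hold.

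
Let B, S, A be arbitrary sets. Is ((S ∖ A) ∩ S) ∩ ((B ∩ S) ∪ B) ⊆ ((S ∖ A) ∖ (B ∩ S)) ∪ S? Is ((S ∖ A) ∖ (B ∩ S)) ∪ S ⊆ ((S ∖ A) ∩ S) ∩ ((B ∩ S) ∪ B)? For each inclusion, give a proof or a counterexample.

(⟹) Let x ∈ ((S ∖ A) ∩ S) ∩ ((B ∩ S) ∪ B). Then x ∈ B ∩ S and x ∉ A, from which x ∈ ((S ∖ A) ∖ (B ∩ S)) ∪ S.

(⟸) This inclusion fails. Take B = ∅, S = {1}, A = ∅; then 1 ∈ ((S ∖ A) ∖ (B ∩ S)) ∪ S but 1 ∉ ((S ∖ A) ∩ S) ∩ ((B ∩ S) ∪ B).

(⊆) holds; (⊇) fails.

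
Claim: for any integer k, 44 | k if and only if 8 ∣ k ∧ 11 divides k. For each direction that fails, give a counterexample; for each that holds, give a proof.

(⇒) fails; (⇐) holds.

(⇒) This fails: take k = 44. Certainly 44 ∣ 44, but 8 ∤ 44.

(⇐) Suppose 8 ∣ k and 11 ∣ k. Any common multiple of 8 and 11 is a multiple of their lcm; here gcd(8, 11) = 1, so lcm(8, 11) = 8·11 = 88, so 88 ∣ k. Since 44 ∣ 88, it follows that 44 ∣ k.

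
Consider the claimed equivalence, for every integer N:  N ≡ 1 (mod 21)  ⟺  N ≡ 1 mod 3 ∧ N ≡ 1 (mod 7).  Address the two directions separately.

[⇐] If N ≡ 1 (mod 3) and N ≡ 1 (mod 7), then by the Chinese remainder theorem N ≡ 1 (mod 21). This is exactly N ≡ 1 (mod 21).

[⇒] Suppose N ≡ 1 (mod 21); write N = 21j + 1. Since 3 ∣ 21, reducing mod 3 gives N ≡ 1 (mod 3); since 7 ∣ 21, reducing mod 7 gives N ≡ 1 (mod 7).

Both implications hold.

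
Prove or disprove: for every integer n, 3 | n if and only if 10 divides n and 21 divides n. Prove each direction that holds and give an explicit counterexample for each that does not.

The forward direction fails; the converse holds.

(→) This fails: take n = 3. Certainly 3 ∣ 3, but 10 ∤ 3.

(←) Suppose 10 ∣ n and 21 ∣ n. Any common multiple of 10 and 21 is a multiple of their lcm; here gcd(10, 21) = 1, so lcm(10, 21) = 10·21 = 210, so 210 ∣ n. Since 3 ∣ 210, it follows that 3 ∣ n.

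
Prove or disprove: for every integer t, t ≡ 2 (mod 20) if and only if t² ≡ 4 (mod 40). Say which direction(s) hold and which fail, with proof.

(⟹) Suppose t ≡ 2 (mod 20). Working modulo 40, t ∈ {2, 22}; for each such r, r² ≡ 4 (mod 40).

(⟸) This fails: take t = 18. Then 18² = 324 ≡ 4 (mod 40), yet 18 ≡ 18 (mod 20), not 2.

(⇒) holds; (⇐) fails.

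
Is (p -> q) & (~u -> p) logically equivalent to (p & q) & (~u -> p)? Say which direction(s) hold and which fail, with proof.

[⇒] This fails. Under p = F, u = T, q = F, the left side is true but the right side is false.

[⇐] Assume the antecedent. If p is true, the antecedent forces (p = T, u = F, q = T) or (p = T, u = T, q = T), and (p -> q) & (~u -> p) holds there. If p is false, the antecedent cannot hold. Either way (p -> q) & (~u -> p) holds.

(⇒) fails; (⇐) holds.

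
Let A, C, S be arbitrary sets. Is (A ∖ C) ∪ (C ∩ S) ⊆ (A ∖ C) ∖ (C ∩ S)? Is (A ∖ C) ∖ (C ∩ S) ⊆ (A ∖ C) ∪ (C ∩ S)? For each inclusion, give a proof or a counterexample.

Only the reverse inclusion holds.

Forward inclusion. This inclusion fails. Take A = ∅, C = {1}, S = {1}; then 1 ∈ (A ∖ C) ∪ (C ∩ S) but 1 ∉ (A ∖ C) ∖ (C ∩ S).

Reverse inclusion. Let x ∈ (A ∖ C) ∖ (C ∩ S). Then either x ∈ A and x ∉ C, S; or x ∈ A ∩ S and x ∉ C. In each case x ∈ (A ∖ C) ∪ (C ∩ S), so (A ∖ C) ∖ (C ∩ S) ⊆ (A ∖ C) ∪ (C ∩ S).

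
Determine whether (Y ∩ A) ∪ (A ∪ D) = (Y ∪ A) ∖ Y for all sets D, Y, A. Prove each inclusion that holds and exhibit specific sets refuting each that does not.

(⟸) Let x ∈ (Y ∪ A) ∖ Y. Then either x ∈ A and x ∉ D, Y; or x ∈ D ∩ A and x ∉ Y. In each case x ∈ (Y ∩ A) ∪ (A ∪ D), so (Y ∪ A) ∖ Y ⊆ (Y ∩ A) ∪ (A ∪ D).

(⟹) This inclusion fails. Take D = {1}, Y = ∅, A = ∅; then 1 ∈ (Y ∩ A) ∪ (A ∪ D) but 1 ∉ (Y ∪ A) ∖ Y.

The sets are not equal: only the reverse inclusion holds.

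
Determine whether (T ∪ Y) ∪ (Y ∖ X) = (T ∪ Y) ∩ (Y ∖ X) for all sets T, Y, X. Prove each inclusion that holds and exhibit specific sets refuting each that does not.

(⟹) This inclusion fails. Take T = {1}, Y = ∅, X = ∅; then 1 ∈ (T ∪ Y) ∪ (Y ∖ X) but 1 ∉ (T ∪ Y) ∩ (Y ∖ X).

(⟸) Let x ∈ (T ∪ Y) ∩ (Y ∖ X). Then either x ∈ Y and x ∉ T, X; or x ∈ T ∩ Y and x ∉ X. In each case x ∈ (T ∪ Y) ∪ (Y ∖ X), so (T ∪ Y) ∩ (Y ∖ X) ⊆ (T ∪ Y) ∪ (Y ∖ X).

(⊆) fails; (⊇) holds.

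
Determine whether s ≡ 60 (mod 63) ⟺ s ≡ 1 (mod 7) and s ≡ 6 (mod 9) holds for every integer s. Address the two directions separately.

Both directions fail.

(⇒) This fails: s = 60 gives 60 ≡ 60 (mod 63) but 60 ≡ 4 (mod 7), so the conjunction on the right does not hold.

(⇐) This fails: s = 15 satisfies both congruences on the right (15 ≡ 1 mod 7 and 15 ≡ 6 mod 9) yet 15 ≡ 15 (mod 63), not 60.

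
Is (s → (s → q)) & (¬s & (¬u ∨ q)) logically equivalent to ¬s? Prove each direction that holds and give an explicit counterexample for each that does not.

Only the forward direction holds.

(→) Assume the antecedent. If q is true, the antecedent forces (q = T, s = F, u = F) or (q = T, s = F, u = T), and ¬s holds there. If q is false, the antecedent forces (q = F, s = F, u = F), and ¬s holds there. Either way ¬s holds.

(←) This fails. Under q = F, s = F, u = T, the left side is false but the right side is true.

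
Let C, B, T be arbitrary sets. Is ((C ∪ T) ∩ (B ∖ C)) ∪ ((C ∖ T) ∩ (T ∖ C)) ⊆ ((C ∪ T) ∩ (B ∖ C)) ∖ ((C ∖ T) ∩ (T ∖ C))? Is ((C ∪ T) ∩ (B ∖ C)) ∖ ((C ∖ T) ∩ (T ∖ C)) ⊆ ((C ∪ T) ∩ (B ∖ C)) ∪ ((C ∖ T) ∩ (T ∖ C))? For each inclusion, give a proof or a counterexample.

(⟹) Let x ∈ ((C ∪ T) ∩ (B ∖ C)) ∪ ((C ∖ T) ∩ (T ∖ C)). Then x ∈ B ∩ T and x ∉ C, from which x ∈ ((C ∪ T) ∩ (B ∖ C)) ∖ ((C ∖ T) ∩ (T ∖ C)).

(⟸) Let x ∈ ((C ∪ T) ∩ (B ∖ C)) ∖ ((C ∖ T) ∩ (T ∖ C)). Then x ∈ B ∩ T and x ∉ C, from which x ∈ ((C ∪ T) ∩ (B ∖ C)) ∪ ((C ∖ T) ∩ (T ∖ C)).

The two sets are equal.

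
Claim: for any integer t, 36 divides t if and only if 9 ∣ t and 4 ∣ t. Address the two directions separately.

[⇐] Suppose 9 ∣ t and 4 ∣ t. Any common multiple of 9 and 4 is a multiple of their lcm; here gcd(9, 4) = 1, so lcm(9, 4) = 9·4 = 36, so 36 ∣ t.

[⇒] If 36 ∣ t, write t = 36q. Since 36 = 4·9, t = 9·(4q), so 9 ∣ t; and since 36 = 9·4, t = 4·(9q), so 4 ∣ t.

Equivalent; both directions hold.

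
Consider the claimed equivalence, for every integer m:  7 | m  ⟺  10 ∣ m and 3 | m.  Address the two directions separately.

Neither implication holds.

(→) This fails: take m = 7. Certainly 7 ∣ 7, but 10 ∤ 7.

(←) This fails: take m = 30. Both 10 ∣ 30 and 3 ∣ 30, yet 30 is not a multiple of 7 (since 30 = 4·7 + 2), so 7 ∤ 30.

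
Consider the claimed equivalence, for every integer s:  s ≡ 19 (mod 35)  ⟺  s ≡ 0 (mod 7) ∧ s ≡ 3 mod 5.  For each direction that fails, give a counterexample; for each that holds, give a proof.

(⇒) fails and (⇐) fails.

(⇒) This fails: s = 19 gives 19 ≡ 19 (mod 35) but 19 ≡ 5 (mod 7), so the conjunction on the right does not hold.

(⇐) This fails: s = 28 satisfies both congruences on the right (28 ≡ 0 mod 7 and 28 ≡ 3 mod 5) yet 28 ≡ 28 (mod 35), not 19.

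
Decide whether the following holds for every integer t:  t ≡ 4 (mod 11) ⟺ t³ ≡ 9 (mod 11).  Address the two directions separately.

(⟹) Suppose t ≡ 4 (mod 11). Write t = 11j + 4. Then (11j + 4)³ = 1331j³ + 1452j² + 528j + 64 = 11(121j³ + 132j² + 48j + 5) + 9, so t³ ≡ 9 (mod 11).

(⟸) For the converse, argue contrapositively. If t ≢ 4 (mod 11), then t is congruent to one of 0, 1, 2, 3, 5, 6, 7, 8, 9, 10 modulo 11, and these give t³ ≡ 0, 1, 8, 5, 4, 7, 2, 6, 3, 10 respectively — never 9.

Equivalent; both directions hold.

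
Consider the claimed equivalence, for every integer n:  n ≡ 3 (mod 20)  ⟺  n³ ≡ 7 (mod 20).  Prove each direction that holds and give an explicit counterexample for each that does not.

(⇒) Suppose n ≡ 3 (mod 20). Write n = 20j + 3. Then (20j + 3)³ = 8000j³ + 3600j² + 540j + 27 = 20(400j³ + 180j² + 27j + 1) + 7, so n³ ≡ 7 (mod 20).

(⇐) Conversely, suppose n³ ≡ 7 (mod 20). The only residue r in {0, …, 19} with r³ ≡ 7 (mod 20) is r = 3, so n ≡ 3 (mod 20).

The biconditional holds.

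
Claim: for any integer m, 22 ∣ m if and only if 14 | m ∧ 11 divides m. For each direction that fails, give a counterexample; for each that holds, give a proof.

(⇒) This fails: take m = 22. Certainly 22 ∣ 22, but 14 ∤ 22.

(⇐) Suppose 14 ∣ m and 11 ∣ m. Any common multiple of 14 and 11 is a multiple of their lcm; here gcd(14, 11) = 1, so lcm(14, 11) = 14·11 = 154, so 154 ∣ m. Since 22 ∣ 154, it follows that 22 ∣ m.

(⇒) fails; (⇐) holds.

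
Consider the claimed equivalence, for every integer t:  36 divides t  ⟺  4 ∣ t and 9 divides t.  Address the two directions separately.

Equivalent; both directions hold.

(⇒) If 36 ∣ t, write t = 36q. Since 36 = 9·4, t = 4·(9q), so 4 ∣ t; and since 36 = 4·9, t = 9·(4q), so 9 ∣ t.

(⇐) Suppose 4 ∣ t and 9 ∣ t. Any common multiple of 4 and 9 is a multiple of their lcm; here gcd(4, 9) = 1, so lcm(4, 9) = 4·9 = 36, so 36 ∣ t.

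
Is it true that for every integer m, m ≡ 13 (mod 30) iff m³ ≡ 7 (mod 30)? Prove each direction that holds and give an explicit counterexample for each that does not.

(←) Suppose m³ ≡ 7 (mod 30). The only residue r in {0, …, 29} with r³ ≡ 7 (mod 30) is r = 13, so m ≡ 13 (mod 30).

(→) Suppose m ≡ 13 (mod 30). Write m = 30j + 13. Then (30j + 13)³ = 27000j³ + 35100j² + 15210j + 2197 = 30(900j³ + 1170j² + 507j + 73) + 7, so m³ ≡ 7 (mod 30).

Both directions hold; the statement is true.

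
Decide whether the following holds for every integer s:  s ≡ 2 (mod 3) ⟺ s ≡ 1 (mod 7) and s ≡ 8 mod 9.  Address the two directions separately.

Only the reverse direction holds.

(⟸) If s ≡ 1 (mod 7) and s ≡ 8 (mod 9), then by the Chinese remainder theorem s ≡ 8 (mod 63). Since 8 ≡ 2 (mod 3) and 3 ∣ 63, we get s ≡ 2 (mod 3).

(⟹) This fails: s = 2 gives 2 ≡ 2 (mod 3) but 2 ≡ 2 (mod 7), so the conjunction on the right does not hold.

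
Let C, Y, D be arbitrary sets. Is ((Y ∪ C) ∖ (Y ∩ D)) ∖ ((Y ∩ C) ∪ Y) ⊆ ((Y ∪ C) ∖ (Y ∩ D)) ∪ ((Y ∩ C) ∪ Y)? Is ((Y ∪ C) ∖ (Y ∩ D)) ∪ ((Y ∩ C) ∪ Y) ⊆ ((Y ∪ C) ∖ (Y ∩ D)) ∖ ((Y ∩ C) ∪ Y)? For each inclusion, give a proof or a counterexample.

(⊆) holds; (⊇) fails.

(⊆) Let x ∈ ((Y ∪ C) ∖ (Y ∩ D)) ∖ ((Y ∩ C) ∪ Y). Then either x ∈ C and x ∉ Y, D; or x ∈ C ∩ D and x ∉ Y. In each case x ∈ ((Y ∪ C) ∖ (Y ∩ D)) ∪ ((Y ∩ C) ∪ Y), so ((Y ∪ C) ∖ (Y ∩ D)) ∖ ((Y ∩ C) ∪ Y) ⊆ ((Y ∪ C) ∖ (Y ∩ D)) ∪ ((Y ∩ C) ∪ Y).

(⊇) This inclusion fails. Take C = ∅, Y = {1}, D = ∅; then 1 ∈ ((Y ∪ C) ∖ (Y ∩ D)) ∪ ((Y ∩ C) ∪ Y) but 1 ∉ ((Y ∪ C) ∖ (Y ∩ D)) ∖ ((Y ∩ C) ∪ Y).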